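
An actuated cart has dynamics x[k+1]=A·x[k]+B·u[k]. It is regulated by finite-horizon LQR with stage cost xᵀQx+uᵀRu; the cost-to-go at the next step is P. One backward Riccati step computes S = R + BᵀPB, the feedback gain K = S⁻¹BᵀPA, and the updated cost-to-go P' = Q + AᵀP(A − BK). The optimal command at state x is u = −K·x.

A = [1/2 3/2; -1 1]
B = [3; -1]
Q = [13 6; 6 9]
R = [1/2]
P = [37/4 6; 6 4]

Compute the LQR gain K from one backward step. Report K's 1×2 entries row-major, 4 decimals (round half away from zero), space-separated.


BᵀP = [21.7500 14.0000]
S = R + BᵀPB = [1/2] + [51.2500] = [51.7500]
BᵀPA = [-3.1250 46.6250]
K = S⁻¹·BᵀPA = [-0.0604 0.9010]
A−BK = [0.6812 -1.2029; -1.0604 1.9010]
AᵀP(A−BK) = [0.1238 -0.2470; -0.2470 0.8050]
P' = Q + AᵀP(A−BK) = [13.1238 5.7530; 5.7530 9.8050]
tr(P') = 22.9287

-0.0604 0.9010


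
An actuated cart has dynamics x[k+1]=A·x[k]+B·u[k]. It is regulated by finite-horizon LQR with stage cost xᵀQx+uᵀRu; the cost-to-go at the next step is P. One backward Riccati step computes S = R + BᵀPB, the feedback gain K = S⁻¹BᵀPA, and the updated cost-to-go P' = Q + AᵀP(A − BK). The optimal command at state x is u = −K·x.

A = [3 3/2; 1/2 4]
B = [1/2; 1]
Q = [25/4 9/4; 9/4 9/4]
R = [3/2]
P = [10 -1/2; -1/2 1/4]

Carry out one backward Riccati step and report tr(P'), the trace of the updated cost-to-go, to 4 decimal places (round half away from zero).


BᵀP = [4.5000 0.0000]
S = R + BᵀPB = [3/2] + [2.2500] = [3.7500]
BᵀPA = [13.5000 6.7500]
K = S⁻¹·BᵀPA = [3.6000 1.8000]
A−BK = [1.2000 0.6000; -3.1000 2.2000]
AᵀP(A−BK) = [39.9625 14.8250; 14.8250 8.3500]
P' = Q + AᵀP(A−BK) = [46.2125 17.0750; 17.0750 10.6000]
tr(P') = 56.8125

56.8125


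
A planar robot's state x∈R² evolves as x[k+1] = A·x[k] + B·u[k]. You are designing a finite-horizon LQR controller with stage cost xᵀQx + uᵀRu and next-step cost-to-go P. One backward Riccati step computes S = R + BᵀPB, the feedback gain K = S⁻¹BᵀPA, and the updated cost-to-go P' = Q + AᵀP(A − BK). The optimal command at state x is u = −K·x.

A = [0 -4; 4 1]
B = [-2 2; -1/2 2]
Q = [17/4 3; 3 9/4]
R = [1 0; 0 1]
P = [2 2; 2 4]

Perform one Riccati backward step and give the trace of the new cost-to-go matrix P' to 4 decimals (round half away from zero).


18.2778

BᵀP = [-5.0000 -6.0000; 8.0000 12.0000]
S = R + BᵀPB = [1 0; 0 1] + [13.0000 -22.0000; -22.0000 40.0000] = [14.0000 -22.0000; -22.0000 41.0000]
BᵀPA = [-24.0000 14.0000; 48.0000 -20.0000]
K = S⁻¹·BᵀPA = [0.8000 1.4889; 1.6000 0.3111]
A−BK = [-1.6000 -1.6444; 1.2000 1.1222]
AᵀP(A−BK) = [6.4000 4.8000; 4.8000 5.3778]
P' = Q + AᵀP(A−BK) = [10.6500 7.8000; 7.8000 7.6278]
tr(P') = 18.2778


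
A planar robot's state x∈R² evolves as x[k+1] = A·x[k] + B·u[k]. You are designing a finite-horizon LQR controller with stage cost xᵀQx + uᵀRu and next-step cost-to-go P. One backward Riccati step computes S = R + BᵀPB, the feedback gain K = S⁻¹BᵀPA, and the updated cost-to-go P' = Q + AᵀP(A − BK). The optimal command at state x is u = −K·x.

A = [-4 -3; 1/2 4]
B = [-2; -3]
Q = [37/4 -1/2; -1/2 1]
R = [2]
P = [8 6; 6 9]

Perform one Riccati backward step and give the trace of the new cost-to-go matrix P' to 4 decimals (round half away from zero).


BᵀP = [-34.0000 -39.0000]
S = R + BᵀPB = [2] + [185.0000] = [187.0000]
BᵀPA = [116.5000 -54.0000]
K = S⁻¹·BᵀPA = [0.6230 -0.2888]
A−BK = [-2.7540 -3.5775; 2.3690 3.1337]
AᵀP(A−BK) = [33.6711 42.6417; 42.6417 56.4064]
P' = Q + AᵀP(A−BK) = [42.9211 42.1417; 42.1417 57.4064]
tr(P') = 100.3275

100.3275


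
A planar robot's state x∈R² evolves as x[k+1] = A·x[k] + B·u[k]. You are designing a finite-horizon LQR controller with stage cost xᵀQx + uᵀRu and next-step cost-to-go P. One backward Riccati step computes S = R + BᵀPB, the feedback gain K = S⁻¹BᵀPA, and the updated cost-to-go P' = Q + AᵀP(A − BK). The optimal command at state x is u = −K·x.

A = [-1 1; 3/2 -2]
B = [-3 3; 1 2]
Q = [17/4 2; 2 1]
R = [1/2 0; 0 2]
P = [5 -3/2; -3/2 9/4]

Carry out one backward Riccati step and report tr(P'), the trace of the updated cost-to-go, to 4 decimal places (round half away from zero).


6.6250

BᵀP = [-16.5000 6.7500; 12.0000 0.0000]
S = R + BᵀPB = [1/2 0; 0 2] + [56.2500 -36.0000; -36.0000 36.0000] = [56.7500 -36.0000; -36.0000 38.0000]
BᵀPA = [26.6250 -30.0000; -12.0000 12.0000]
K = S⁻¹·BᵀPA = [0.6737 -0.8228; 0.3225 -0.4637]
A−BK = [0.0537 -0.0773; 0.1813 -0.2499]
AᵀP(A−BK) = [0.4941 -0.6578; -0.6578 0.8809]
P' = Q + AᵀP(A−BK) = [4.7441 1.3422; 1.3422 1.8809]
tr(P') = 6.6250


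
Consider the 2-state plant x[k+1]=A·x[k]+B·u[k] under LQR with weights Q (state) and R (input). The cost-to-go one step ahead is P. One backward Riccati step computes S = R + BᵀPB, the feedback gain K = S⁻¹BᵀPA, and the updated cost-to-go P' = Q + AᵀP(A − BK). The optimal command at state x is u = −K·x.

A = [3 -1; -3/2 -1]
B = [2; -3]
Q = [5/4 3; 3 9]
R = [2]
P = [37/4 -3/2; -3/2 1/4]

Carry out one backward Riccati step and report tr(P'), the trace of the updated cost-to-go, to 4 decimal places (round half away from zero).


13.8186

BᵀP = [23.0000 -3.7500]
S = R + BᵀPB = [2] + [57.2500] = [59.2500]
BᵀPA = [74.6250 -19.2500]
K = S⁻¹·BᵀPA = [1.2595 -0.3249]
A−BK = [0.4810 -0.3502; 2.2785 -1.9747]
AᵀP(A−BK) = [3.3228 -0.8797; -0.8797 0.2458]
P' = Q + AᵀP(A−BK) = [4.5728 2.1203; 2.1203 9.2458]
tr(P') = 13.8186


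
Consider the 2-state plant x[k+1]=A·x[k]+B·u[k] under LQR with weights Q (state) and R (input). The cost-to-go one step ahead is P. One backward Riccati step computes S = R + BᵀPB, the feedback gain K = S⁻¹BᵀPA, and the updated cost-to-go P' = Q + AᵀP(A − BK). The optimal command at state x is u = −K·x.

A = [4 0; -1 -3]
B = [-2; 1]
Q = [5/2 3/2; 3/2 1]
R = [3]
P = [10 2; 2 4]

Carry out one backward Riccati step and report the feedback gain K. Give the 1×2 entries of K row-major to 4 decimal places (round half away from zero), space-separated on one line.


BᵀP = [-18.0000 0.0000]
S = R + BᵀPB = [3] + [36.0000] = [39.0000]
BᵀPA = [-72.0000 0.0000]
K = S⁻¹·BᵀPA = [-1.8462 0.0000]
A−BK = [0.3077 0.0000; 0.8462 -3.0000]
AᵀP(A−BK) = [15.0769 -12.0000; -12.0000 36.0000]
P' = Q + AᵀP(A−BK) = [17.5769 -10.5000; -10.5000 37.0000]
tr(P') = 54.5769

-1.8462 0.0000


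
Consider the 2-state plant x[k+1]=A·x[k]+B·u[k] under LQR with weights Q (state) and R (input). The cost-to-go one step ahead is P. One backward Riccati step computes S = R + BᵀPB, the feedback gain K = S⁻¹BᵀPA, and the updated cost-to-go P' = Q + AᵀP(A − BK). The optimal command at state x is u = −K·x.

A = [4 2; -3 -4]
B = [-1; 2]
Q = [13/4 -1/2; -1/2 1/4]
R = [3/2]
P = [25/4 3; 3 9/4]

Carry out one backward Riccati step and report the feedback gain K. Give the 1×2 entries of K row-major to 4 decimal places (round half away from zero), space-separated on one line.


-1.1579 -1.3684

BᵀP = [-0.2500 1.5000]
S = R + BᵀPB = [3/2] + [3.2500] = [4.7500]
BᵀPA = [-5.5000 -6.5000]
K = S⁻¹·BᵀPA = [-1.1579 -1.3684]
A−BK = [2.8421 0.6316; -0.6842 -1.2632]
AᵀP(A−BK) = [41.8816 3.4737; 3.4737 4.1053]
P' = Q + AᵀP(A−BK) = [45.1316 2.9737; 2.9737 4.3553]
tr(P') = 49.4868


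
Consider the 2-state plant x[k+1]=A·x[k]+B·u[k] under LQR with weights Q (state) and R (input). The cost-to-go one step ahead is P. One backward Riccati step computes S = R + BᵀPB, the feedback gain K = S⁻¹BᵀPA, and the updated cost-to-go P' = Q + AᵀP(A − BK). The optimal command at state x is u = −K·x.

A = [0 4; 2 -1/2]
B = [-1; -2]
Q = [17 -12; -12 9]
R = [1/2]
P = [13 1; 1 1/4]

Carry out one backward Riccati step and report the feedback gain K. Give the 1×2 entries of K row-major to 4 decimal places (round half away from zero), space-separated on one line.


-0.1622 -3.2027

BᵀP = [-15.0000 -1.5000]
S = R + BᵀPB = [1/2] + [18.0000] = [18.5000]
BᵀPA = [-3.0000 -59.2500]
K = S⁻¹·BᵀPA = [-0.1622 -3.2027]
A−BK = [-0.1622 0.7973; 1.6757 -6.9054]
AᵀP(A−BK) = [0.5135 -1.8581; -1.8581 14.3024]
P' = Q + AᵀP(A−BK) = [17.5135 -13.8581; -13.8581 23.3024]
tr(P') = 40.8159


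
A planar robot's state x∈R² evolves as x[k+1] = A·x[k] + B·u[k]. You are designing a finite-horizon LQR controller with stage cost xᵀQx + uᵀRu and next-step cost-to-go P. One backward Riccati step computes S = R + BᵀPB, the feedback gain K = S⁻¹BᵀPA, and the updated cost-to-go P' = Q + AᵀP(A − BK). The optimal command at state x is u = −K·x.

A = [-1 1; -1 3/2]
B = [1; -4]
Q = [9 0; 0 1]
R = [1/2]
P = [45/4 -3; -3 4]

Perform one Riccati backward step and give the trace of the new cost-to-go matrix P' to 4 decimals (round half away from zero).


30.0426

BᵀP = [23.2500 -19.0000]
S = R + BᵀPB = [1/2] + [99.2500] = [99.7500]
BᵀPA = [-4.2500 -5.2500]
K = S⁻¹·BᵀPA = [-0.0426 -0.0526]
A−BK = [-0.9574 1.0526; -1.1704 1.2895]
AᵀP(A−BK) = [9.0689 -9.9737; -9.9737 10.9737]
P' = Q + AᵀP(A−BK) = [18.0689 -9.9737; -9.9737 11.9737]
tr(P') = 30.0426


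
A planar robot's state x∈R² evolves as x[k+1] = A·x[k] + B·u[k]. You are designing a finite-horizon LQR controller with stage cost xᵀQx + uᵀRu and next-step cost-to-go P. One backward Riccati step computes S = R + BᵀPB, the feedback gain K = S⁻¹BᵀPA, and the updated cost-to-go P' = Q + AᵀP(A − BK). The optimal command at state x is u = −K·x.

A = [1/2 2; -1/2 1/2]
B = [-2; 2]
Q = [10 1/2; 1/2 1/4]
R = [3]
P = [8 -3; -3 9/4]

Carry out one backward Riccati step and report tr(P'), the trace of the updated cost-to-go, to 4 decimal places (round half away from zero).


BᵀP = [-22.0000 10.5000]
S = R + BᵀPB = [3] + [65.0000] = [68.0000]
BᵀPA = [-16.2500 -38.7500]
K = S⁻¹·BᵀPA = [-0.2390 -0.5699]
A−BK = [0.0221 0.8603; -0.0221 1.6397]
AᵀP(A−BK) = [0.1792 0.4274; 0.4274 4.4807]
P' = Q + AᵀP(A−BK) = [10.1792 0.9274; 0.9274 4.7307]
tr(P') = 14.9099

14.9099


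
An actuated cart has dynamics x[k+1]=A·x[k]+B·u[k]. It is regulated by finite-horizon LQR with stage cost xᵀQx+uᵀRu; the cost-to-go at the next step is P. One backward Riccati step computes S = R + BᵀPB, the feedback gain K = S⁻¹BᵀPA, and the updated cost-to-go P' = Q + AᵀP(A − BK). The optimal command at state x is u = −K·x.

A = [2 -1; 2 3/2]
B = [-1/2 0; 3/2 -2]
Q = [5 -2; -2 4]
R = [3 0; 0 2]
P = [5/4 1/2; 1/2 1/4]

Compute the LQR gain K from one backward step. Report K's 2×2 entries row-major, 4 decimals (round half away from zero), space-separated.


BᵀP = [0.1250 0.1250; -1.0000 -0.5000]
S = R + BᵀPB = [3 0; 0 2] + [0.1250 -0.2500; -0.2500 1.0000] = [3.1250 -0.2500; -0.2500 3.0000]
BᵀPA = [0.5000 0.0625; -3.0000 0.2500]
K = S⁻¹·BᵀPA = [0.0805 0.0268; -0.9933 0.0856]
A−BK = [2.0403 -0.9866; -0.1074 1.6309]
AᵀP(A−BK) = [6.9799 -1.0067; -1.0067 0.2894]
P' = Q + AᵀP(A−BK) = [11.9799 -3.0067; -3.0067 4.2894]
tr(P') = 16.2693

0.0805 0.0268 -0.9933 0.0856


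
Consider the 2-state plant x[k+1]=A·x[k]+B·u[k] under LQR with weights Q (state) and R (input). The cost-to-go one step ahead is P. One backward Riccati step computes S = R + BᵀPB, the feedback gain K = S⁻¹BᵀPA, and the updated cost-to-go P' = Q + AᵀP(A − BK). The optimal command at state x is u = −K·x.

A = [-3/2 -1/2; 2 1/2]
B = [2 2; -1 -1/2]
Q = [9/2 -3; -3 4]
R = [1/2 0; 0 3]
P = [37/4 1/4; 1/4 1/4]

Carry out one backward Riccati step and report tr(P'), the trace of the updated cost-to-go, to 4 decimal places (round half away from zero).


9.1900

BᵀP = [18.2500 0.2500; 18.3750 0.3750]
S = R + BᵀPB = [1/2 0; 0 3] + [36.2500 36.3750; 36.3750 36.5625] = [36.7500 36.3750; 36.3750 39.5625]
BᵀPA = [-26.8750 -9.0000; -26.8125 -9.0000]
K = S⁻¹·BᵀPA = [-0.6724 -0.2194; -0.0595 -0.0258]
A−BK = [-0.0362 -0.0097; 1.2978 0.2677]
AᵀP(A−BK) = [0.6464 0.1629; 0.1629 0.0435]
P' = Q + AᵀP(A−BK) = [5.1464 -2.8371; -2.8371 4.0435]
tr(P') = 9.1900


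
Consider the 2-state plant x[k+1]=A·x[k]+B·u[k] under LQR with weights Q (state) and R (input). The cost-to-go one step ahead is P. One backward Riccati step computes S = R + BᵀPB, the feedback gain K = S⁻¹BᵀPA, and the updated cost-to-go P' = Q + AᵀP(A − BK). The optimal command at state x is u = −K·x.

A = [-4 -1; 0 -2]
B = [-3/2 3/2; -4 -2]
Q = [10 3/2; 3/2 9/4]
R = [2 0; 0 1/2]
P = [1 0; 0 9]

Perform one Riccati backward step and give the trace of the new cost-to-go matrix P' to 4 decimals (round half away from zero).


BᵀP = [-1.5000 -36.0000; 1.5000 -18.0000]
S = R + BᵀPB = [2 0; 0 1/2] + [146.2500 69.7500; 69.7500 38.2500] = [148.2500 69.7500; 69.7500 38.7500]
BᵀPA = [6.0000 73.5000; -6.0000 34.5000]
K = S⁻¹·BᵀPA = [0.7401 0.5022; -1.4870 -0.0136]
A−BK = [-0.6594 -0.2262; -0.0136 -0.0185]
AᵀP(A−BK) = [2.6375 0.9049; 0.9049 0.5588]
P' = Q + AᵀP(A−BK) = [12.6375 2.4049; 2.4049 2.8088]
tr(P') = 15.4462

15.4462


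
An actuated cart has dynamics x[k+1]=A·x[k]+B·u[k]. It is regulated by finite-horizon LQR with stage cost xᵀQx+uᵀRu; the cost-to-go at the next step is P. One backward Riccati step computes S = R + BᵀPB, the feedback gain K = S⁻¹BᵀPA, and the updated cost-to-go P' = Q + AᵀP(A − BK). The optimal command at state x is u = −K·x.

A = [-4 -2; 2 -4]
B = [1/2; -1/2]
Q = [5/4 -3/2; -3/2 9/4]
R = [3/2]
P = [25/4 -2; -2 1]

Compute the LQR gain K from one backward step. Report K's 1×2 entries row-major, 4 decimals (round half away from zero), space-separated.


BᵀP = [4.1250 -1.5000]
S = R + BᵀPB = [3/2] + [2.8125] = [4.3125]
BᵀPA = [-19.5000 -2.2500]
K = S⁻¹·BᵀPA = [-4.5217 -0.5217]
A−BK = [-1.7391 -1.7391; -0.2609 -4.2609]
AᵀP(A−BK) = [47.8261 7.8261; 7.8261 7.8261]
P' = Q + AᵀP(A−BK) = [49.0761 6.3261; 6.3261 10.0761]
tr(P') = 59.1522

-4.5217 -0.5217


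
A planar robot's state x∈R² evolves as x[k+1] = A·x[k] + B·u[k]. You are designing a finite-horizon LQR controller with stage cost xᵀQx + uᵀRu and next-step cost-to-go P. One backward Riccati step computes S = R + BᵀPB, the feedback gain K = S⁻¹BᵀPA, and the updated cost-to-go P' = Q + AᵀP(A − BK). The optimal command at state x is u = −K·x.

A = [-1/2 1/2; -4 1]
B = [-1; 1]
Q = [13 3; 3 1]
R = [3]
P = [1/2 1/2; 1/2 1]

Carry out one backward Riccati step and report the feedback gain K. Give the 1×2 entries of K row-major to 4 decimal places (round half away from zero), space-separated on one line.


BᵀP = [0.0000 0.5000]
S = R + BᵀPB = [3] + [0.5000] = [3.5000]
BᵀPA = [-2.0000 0.5000]
K = S⁻¹·BᵀPA = [-0.5714 0.1429]
A−BK = [-1.0714 0.6429; -3.4286 0.8571]
AᵀP(A−BK) = [16.9821 -5.0893; -5.0893 1.5536]
P' = Q + AᵀP(A−BK) = [29.9821 -2.0893; -2.0893 2.5536]
tr(P') = 32.5357

-0.5714 0.1429


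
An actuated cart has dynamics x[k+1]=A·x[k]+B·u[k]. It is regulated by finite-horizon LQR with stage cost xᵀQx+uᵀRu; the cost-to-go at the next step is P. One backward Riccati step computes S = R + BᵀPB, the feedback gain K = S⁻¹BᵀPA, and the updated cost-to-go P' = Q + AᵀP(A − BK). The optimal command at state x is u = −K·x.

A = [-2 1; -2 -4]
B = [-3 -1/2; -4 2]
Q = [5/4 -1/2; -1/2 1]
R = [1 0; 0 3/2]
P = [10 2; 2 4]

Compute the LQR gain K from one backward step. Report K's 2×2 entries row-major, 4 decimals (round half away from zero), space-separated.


BᵀP = [-38.0000 -22.0000; -1.0000 7.0000]
S = R + BᵀPB = [1 0; 0 3/2] + [202.0000 -25.0000; -25.0000 14.5000] = [203.0000 -25.0000; -25.0000 16.0000]
BᵀPA = [120.0000 50.0000; -12.0000 -29.0000]
K = S⁻¹·BᵀPA = [0.6176 0.0286; 0.2150 -1.7678]
A−BK = [-0.0396 0.2019; 0.0404 -0.3500]
AᵀP(A−BK) = [0.4666 -0.6451; -0.6451 5.3035]
P' = Q + AᵀP(A−BK) = [1.7166 -1.1451; -1.1451 6.3035]
tr(P') = 8.0201

0.6176 0.0286 0.2150 -1.7678


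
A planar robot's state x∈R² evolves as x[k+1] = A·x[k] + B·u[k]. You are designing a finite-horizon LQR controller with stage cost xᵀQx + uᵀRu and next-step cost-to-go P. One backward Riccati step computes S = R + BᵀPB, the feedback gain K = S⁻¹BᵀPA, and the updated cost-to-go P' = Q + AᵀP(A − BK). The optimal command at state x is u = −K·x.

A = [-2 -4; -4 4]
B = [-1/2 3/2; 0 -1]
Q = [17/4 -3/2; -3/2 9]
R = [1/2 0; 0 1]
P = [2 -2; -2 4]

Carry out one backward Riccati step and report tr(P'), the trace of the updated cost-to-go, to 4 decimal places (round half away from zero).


BᵀP = [-1.0000 1.0000; 5.0000 -7.0000]
S = R + BᵀPB = [1/2 0; 0 1] + [0.5000 -2.5000; -2.5000 14.5000] = [1.0000 -2.5000; -2.5000 15.5000]
BᵀPA = [-2.0000 8.0000; 18.0000 -48.0000]
K = S⁻¹·BᵀPA = [1.5135 0.4324; 1.4054 -3.0270]
A−BK = [-3.3514 0.7568; -2.5946 0.9730]
AᵀP(A−BK) = [17.7297 -8.6486; -8.6486 11.2432]
P' = Q + AᵀP(A−BK) = [21.9797 -10.1486; -10.1486 20.2432]
tr(P') = 42.2230

42.2230


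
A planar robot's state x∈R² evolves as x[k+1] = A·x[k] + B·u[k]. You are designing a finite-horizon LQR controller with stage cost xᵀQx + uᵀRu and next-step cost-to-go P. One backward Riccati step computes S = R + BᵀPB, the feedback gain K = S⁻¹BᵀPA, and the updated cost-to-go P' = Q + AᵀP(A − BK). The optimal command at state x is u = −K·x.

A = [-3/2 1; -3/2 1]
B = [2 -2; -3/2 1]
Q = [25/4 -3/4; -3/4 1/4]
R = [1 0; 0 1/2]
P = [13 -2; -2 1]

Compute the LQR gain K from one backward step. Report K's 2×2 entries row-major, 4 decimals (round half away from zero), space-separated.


BᵀP = [29.0000 -5.5000; -28.0000 5.0000]
S = R + BᵀPB = [1 0; 0 1/2] + [66.2500 -63.5000; -63.5000 61.0000] = [67.2500 -63.5000; -63.5000 61.5000]
BᵀPA = [-35.2500 23.5000; 34.5000 -23.0000]
K = S⁻¹·BᵀPA = [0.2207 -0.1472; 0.7889 -0.5259]
A−BK = [-0.3637 0.2425; -1.9578 1.3052]
AᵀP(A−BK) = [3.0642 -2.0428; -2.0428 1.3619]
P' = Q + AᵀP(A−BK) = [9.3142 -2.7928; -2.7928 1.6119]
tr(P') = 10.9261

0.2207 -0.1472 0.7889 -0.5259


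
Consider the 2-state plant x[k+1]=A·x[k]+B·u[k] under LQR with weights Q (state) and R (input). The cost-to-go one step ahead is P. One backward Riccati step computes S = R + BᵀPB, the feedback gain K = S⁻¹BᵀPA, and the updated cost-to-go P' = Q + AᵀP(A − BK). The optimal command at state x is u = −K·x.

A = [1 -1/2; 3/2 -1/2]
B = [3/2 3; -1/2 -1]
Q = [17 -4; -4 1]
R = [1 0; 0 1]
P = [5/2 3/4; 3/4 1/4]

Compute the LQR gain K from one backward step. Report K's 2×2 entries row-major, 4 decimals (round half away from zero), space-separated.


0.2047 -0.0919 0.4094 -0.1837

BᵀP = [3.3750 1.0000; 6.7500 2.0000]
S = R + BᵀPB = [1 0; 0 1] + [4.5625 9.1250; 9.1250 18.2500] = [5.5625 9.1250; 9.1250 19.2500]
BᵀPA = [4.8750 -2.1875; 9.7500 -4.3750]
K = S⁻¹·BᵀPA = [0.2047 -0.0919; 0.4094 -0.1837]
A−BK = [-0.5354 0.1890; 2.0118 -0.7297]
AᵀP(A−BK) = [0.3223 -0.1358; -0.1358 0.0577]
P' = Q + AᵀP(A−BK) = [17.3223 -4.1358; -4.1358 1.0577]
tr(P') = 18.3801


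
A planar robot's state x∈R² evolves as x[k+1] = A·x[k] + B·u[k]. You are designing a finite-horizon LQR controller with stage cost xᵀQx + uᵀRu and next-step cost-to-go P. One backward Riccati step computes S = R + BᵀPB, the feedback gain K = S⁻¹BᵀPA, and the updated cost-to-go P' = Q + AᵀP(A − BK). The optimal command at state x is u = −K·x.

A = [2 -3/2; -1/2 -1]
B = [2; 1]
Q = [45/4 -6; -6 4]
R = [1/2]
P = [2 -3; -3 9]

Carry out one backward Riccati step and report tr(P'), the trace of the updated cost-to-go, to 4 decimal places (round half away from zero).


32.2727

BᵀP = [1.0000 3.0000]
S = R + BᵀPB = [1/2] + [5.0000] = [5.5000]
BᵀPA = [0.5000 -4.5000]
K = S⁻¹·BᵀPA = [0.0909 -0.8182]
A−BK = [1.8182 0.1364; -0.5909 -0.1818]
AᵀP(A−BK) = [16.2045 2.6591; 2.6591 0.8182]
P' = Q + AᵀP(A−BK) = [27.4545 -3.3409; -3.3409 4.8182]
tr(P') = 32.2727


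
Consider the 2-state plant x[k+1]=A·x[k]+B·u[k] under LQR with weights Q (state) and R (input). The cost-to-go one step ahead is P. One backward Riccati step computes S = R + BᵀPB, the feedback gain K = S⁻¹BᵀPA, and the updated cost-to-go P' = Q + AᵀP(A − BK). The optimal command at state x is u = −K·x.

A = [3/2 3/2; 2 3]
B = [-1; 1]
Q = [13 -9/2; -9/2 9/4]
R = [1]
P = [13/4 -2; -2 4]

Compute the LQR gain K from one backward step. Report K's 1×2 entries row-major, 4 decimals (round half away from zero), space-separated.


0.3367 0.8265

BᵀP = [-5.2500 6.0000]
S = R + BᵀPB = [1] + [11.2500] = [12.2500]
BᵀPA = [4.1250 10.1250]
K = S⁻¹·BᵀPA = [0.3367 0.8265]
A−BK = [1.8367 2.3265; 1.6633 2.1735]
AᵀP(A−BK) = [9.9235 12.9031; 12.9031 16.9439]
P' = Q + AᵀP(A−BK) = [22.9235 8.4031; 8.4031 19.1939]
tr(P') = 42.1173


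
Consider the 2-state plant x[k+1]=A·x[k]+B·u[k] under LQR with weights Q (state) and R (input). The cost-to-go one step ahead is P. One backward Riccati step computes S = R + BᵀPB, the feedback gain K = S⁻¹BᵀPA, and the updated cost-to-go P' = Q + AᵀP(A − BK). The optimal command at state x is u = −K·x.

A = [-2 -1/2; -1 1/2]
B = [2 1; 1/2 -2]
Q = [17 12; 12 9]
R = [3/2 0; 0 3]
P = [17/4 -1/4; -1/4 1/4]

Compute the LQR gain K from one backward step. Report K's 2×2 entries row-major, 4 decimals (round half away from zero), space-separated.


-0.8546 -0.1834 -0.1029 -0.1163

BᵀP = [8.3750 -0.3750; 4.7500 -0.7500]
S = R + BᵀPB = [3/2 0; 0 3] + [16.5625 9.1250; 9.1250 6.2500] = [18.0625 9.1250; 9.1250 9.2500]
BᵀPA = [-16.3750 -4.3750; -8.7500 -2.7500]
K = S⁻¹·BᵀPA = [-0.8546 -0.1834; -0.1029 -0.1163]
A−BK = [-0.1879 -0.0168; -0.7785 0.3591]
AᵀP(A−BK) = [1.3557 0.2282; 0.2282 0.1275]
P' = Q + AᵀP(A−BK) = [18.3557 12.2282; 12.2282 9.1275]
tr(P') = 27.4832


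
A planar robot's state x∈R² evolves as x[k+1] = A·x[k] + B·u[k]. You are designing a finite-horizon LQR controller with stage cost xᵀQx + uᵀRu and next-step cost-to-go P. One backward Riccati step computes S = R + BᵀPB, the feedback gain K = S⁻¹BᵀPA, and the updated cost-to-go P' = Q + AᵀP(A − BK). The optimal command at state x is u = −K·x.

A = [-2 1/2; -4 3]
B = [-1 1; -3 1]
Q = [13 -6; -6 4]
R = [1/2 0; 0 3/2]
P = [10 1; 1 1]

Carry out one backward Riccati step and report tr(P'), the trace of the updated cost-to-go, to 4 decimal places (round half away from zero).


BᵀP = [-13.0000 -4.0000; 11.0000 2.0000]
S = R + BᵀPB = [1/2 0; 0 3/2] + [25.0000 -17.0000; -17.0000 13.0000] = [25.5000 -17.0000; -17.0000 14.5000]
BᵀPA = [42.0000 -18.5000; -30.0000 11.5000]
K = S⁻¹·BᵀPA = [1.2260 -0.9009; -0.6316 -0.2632]
A−BK = [-0.1424 -0.1378; 0.3096 0.5604]
AᵀP(A−BK) = [1.5604 -0.0557; -0.0557 0.8591]
P' = Q + AᵀP(A−BK) = [14.5604 -6.0557; -6.0557 4.8591]
tr(P') = 19.4195

19.4195


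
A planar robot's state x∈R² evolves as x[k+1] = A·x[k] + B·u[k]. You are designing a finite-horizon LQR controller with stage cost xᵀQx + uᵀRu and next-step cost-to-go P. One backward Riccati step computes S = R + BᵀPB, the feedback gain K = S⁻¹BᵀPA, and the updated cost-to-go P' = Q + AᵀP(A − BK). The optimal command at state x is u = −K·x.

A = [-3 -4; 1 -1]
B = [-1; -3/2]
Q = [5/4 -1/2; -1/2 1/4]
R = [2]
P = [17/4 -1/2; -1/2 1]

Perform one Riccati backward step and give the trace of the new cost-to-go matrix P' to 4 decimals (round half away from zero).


63.7143

BᵀP = [-3.5000 -1.0000]
S = R + BᵀPB = [2] + [5.0000] = [7.0000]
BᵀPA = [9.5000 15.0000]
K = S⁻¹·BᵀPA = [1.3571 2.1429]
A−BK = [-1.6429 -1.8571; 3.0357 2.2143]
AᵀP(A−BK) = [29.3571 30.1429; 30.1429 32.8571]
P' = Q + AᵀP(A−BK) = [30.6071 29.6429; 29.6429 33.1071]
tr(P') = 63.7143


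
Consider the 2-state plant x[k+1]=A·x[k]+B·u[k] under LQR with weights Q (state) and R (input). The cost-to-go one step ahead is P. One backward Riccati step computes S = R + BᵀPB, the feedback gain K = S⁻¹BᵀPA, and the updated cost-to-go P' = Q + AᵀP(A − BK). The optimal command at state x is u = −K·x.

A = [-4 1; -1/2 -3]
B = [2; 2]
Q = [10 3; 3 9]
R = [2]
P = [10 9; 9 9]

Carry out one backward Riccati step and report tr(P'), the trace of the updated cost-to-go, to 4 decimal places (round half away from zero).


BᵀP = [38.0000 36.0000]
S = R + BᵀPB = [2] + [148.0000] = [150.0000]
BᵀPA = [-170.0000 -70.0000]
K = S⁻¹·BᵀPA = [-1.1333 -0.4667]
A−BK = [-1.7333 1.9333; 1.7667 -2.0667]
AᵀP(A−BK) = [5.5833 -2.3333; -2.3333 4.3333]
P' = Q + AᵀP(A−BK) = [15.5833 0.6667; 0.6667 13.3333]
tr(P') = 28.9167

28.9167


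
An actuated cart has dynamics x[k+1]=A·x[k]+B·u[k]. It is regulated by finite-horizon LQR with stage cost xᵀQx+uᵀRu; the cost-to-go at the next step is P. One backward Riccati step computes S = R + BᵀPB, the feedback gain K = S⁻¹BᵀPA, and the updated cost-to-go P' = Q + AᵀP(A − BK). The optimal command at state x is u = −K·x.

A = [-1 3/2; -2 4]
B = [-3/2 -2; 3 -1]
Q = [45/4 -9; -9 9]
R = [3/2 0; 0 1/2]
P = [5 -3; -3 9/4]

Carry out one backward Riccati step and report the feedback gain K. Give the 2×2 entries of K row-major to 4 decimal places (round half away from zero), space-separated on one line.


-0.3119 0.6968 0.5845 -0.9913

BᵀP = [-16.5000 11.2500; -7.0000 3.7500]
S = R + BᵀPB = [3/2 0; 0 1/2] + [58.5000 21.7500; 21.7500 10.2500] = [60.0000 21.7500; 21.7500 10.7500]
BᵀPA = [-6.0000 20.2500; -0.5000 4.5000]
K = S⁻¹·BᵀPA = [-0.3119 0.6968; 0.5845 -0.9913]
A−BK = [-0.2988 0.5627; -0.4798 0.9182]
AᵀP(A−BK) = [0.4209 -0.8146; -0.8146 1.5998]
P' = Q + AᵀP(A−BK) = [11.6709 -9.8146; -9.8146 10.5998]
tr(P') = 22.2707


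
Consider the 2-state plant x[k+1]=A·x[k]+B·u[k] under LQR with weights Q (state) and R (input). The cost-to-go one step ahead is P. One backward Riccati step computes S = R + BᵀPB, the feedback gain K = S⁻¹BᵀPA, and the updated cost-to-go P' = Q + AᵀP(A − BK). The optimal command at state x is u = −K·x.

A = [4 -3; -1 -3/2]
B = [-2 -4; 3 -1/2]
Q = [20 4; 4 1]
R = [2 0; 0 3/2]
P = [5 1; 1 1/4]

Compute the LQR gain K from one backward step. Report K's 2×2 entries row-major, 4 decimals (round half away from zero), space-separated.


BᵀP = [-7.0000 -1.2500; -20.5000 -4.1250]
S = R + BᵀPB = [2 0; 0 3/2] + [10.2500 28.6250; 28.6250 84.0625] = [12.2500 28.6250; 28.6250 85.5625]
BᵀPA = [-26.7500 22.8750; -77.8750 67.6875]
K = S⁻¹·BᵀPA = [-0.2607 0.0861; -0.8230 0.7623]
A−BK = [0.1869 0.2213; -0.6295 -1.3770]
AᵀP(A−BK) = [1.1902 -0.9590; -0.9590 0.9959]
P' = Q + AᵀP(A−BK) = [21.1902 3.0410; 3.0410 1.9959]
tr(P') = 23.1861

-0.2607 0.0861 -0.8230 0.7623


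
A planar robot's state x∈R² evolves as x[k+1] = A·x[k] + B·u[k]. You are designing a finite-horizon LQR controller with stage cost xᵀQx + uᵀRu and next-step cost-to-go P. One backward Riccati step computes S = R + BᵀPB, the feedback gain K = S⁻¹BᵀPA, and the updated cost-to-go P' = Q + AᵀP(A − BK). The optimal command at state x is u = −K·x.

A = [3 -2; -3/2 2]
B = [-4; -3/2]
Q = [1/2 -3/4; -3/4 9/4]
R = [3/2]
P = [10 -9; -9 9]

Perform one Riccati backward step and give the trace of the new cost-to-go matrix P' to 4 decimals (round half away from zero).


BᵀP = [-26.5000 22.5000]
S = R + BᵀPB = [3/2] + [72.2500] = [73.7500]
BᵀPA = [-113.2500 98.0000]
K = S⁻¹·BᵀPA = [-1.5356 1.3288]
A−BK = [-3.1424 3.3153; -3.8034 3.9932]
AᵀP(A−BK) = [17.3441 -17.5119; -17.5119 17.7763]
P' = Q + AᵀP(A−BK) = [17.8441 -18.2619; -18.2619 20.0263]
tr(P') = 37.8703

37.8703


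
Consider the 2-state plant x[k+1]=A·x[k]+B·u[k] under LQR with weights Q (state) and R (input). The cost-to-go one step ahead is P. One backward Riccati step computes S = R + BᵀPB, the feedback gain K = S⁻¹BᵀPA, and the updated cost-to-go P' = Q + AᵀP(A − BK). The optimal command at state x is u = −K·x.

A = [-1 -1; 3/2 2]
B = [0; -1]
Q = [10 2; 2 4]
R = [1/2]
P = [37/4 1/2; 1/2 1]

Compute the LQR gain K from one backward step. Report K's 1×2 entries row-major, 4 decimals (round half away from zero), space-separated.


-0.6667 -1.0000

BᵀP = [-0.5000 -1.0000]
S = R + BᵀPB = [1/2] + [1.0000] = [1.5000]
BᵀPA = [-1.0000 -1.5000]
K = S⁻¹·BᵀPA = [-0.6667 -1.0000]
A−BK = [-1.0000 -1.0000; 0.8333 1.0000]
AᵀP(A−BK) = [9.3333 9.5000; 9.5000 9.7500]
P' = Q + AᵀP(A−BK) = [19.3333 11.5000; 11.5000 13.7500]
tr(P') = 33.0833


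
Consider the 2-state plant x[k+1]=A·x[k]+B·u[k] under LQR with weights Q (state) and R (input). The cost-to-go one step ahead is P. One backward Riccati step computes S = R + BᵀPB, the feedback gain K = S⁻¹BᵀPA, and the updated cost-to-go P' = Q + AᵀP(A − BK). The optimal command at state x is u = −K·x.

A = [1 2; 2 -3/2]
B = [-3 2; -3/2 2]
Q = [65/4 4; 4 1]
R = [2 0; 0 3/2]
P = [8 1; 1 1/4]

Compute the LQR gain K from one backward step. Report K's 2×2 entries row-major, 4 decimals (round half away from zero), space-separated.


-0.1959 -0.4156 0.2750 0.1941

BᵀP = [-25.5000 -3.3750; 18.0000 2.5000]
S = R + BᵀPB = [2 0; 0 3/2] + [81.5625 -57.7500; -57.7500 41.0000] = [83.5625 -57.7500; -57.7500 42.5000]
BᵀPA = [-32.2500 -45.9375; 23.0000 32.2500]
K = S⁻¹·BᵀPA = [-0.1959 -0.4156; 0.2750 0.1941]
A−BK = [-0.1377 0.3650; 1.1561 -2.5116]
AᵀP(A−BK) = [0.3576 -0.1173; -0.1173 1.2113]
P' = Q + AᵀP(A−BK) = [16.6076 3.8827; 3.8827 2.2113]
tr(P') = 18.8190


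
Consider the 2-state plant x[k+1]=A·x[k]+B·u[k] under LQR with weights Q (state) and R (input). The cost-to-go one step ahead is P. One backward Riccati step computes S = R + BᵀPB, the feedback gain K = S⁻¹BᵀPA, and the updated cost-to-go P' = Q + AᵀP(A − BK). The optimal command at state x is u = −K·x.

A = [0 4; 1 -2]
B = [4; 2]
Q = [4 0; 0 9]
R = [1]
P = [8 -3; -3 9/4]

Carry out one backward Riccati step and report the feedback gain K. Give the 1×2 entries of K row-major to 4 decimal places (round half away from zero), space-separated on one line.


BᵀP = [26.0000 -7.5000]
S = R + BᵀPB = [1] + [89.0000] = [90.0000]
BᵀPA = [-7.5000 119.0000]
K = S⁻¹·BᵀPA = [-0.0833 1.3222]
A−BK = [0.3333 -1.2889; 1.1667 -4.6444]
AᵀP(A−BK) = [1.6250 -6.5833; -6.5833 27.6556]
P' = Q + AᵀP(A−BK) = [5.6250 -6.5833; -6.5833 36.6556]
tr(P') = 42.2806

-0.0833 1.3222


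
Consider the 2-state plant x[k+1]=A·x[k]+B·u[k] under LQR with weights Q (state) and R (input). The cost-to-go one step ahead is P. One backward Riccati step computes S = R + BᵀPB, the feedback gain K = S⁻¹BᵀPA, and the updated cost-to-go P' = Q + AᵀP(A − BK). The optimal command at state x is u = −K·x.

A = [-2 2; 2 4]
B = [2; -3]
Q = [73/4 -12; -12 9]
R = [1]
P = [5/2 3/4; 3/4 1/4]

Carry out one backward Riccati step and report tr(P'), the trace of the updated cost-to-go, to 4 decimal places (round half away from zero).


BᵀP = [2.7500 0.7500]
S = R + BᵀPB = [1] + [3.2500] = [4.2500]
BᵀPA = [-4.0000 8.5000]
K = S⁻¹·BᵀPA = [-0.9412 2.0000]
A−BK = [-0.1176 -2.0000; -0.8235 10.0000]
AᵀP(A−BK) = [1.2353 -3.0000; -3.0000 9.0000]
P' = Q + AᵀP(A−BK) = [19.4853 -15.0000; -15.0000 18.0000]
tr(P') = 37.4853

37.4853


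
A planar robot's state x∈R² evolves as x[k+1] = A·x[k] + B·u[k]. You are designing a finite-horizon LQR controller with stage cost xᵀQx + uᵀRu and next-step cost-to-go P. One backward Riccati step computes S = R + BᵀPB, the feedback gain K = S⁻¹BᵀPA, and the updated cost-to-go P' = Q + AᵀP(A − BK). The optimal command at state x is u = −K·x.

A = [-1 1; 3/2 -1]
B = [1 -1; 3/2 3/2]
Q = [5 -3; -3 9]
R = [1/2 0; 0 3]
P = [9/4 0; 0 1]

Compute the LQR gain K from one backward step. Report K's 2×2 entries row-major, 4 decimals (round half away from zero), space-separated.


BᵀP = [2.2500 1.5000; -2.2500 1.5000]
S = R + BᵀPB = [1/2 0; 0 3] + [4.5000 0.0000; 0.0000 4.5000] = [5.0000 0.0000; 0.0000 7.5000]
BᵀPA = [0.0000 0.7500; 4.5000 -3.7500]
K = S⁻¹·BᵀPA = [0.0000 0.1500; 0.6000 -0.5000]
A−BK = [-0.4000 0.3500; 0.6000 -0.4750]
AᵀP(A−BK) = [1.8000 -1.5000; -1.5000 1.2625]
P' = Q + AᵀP(A−BK) = [6.8000 -4.5000; -4.5000 10.2625]
tr(P') = 17.0625

0.0000 0.1500 0.6000 -0.5000


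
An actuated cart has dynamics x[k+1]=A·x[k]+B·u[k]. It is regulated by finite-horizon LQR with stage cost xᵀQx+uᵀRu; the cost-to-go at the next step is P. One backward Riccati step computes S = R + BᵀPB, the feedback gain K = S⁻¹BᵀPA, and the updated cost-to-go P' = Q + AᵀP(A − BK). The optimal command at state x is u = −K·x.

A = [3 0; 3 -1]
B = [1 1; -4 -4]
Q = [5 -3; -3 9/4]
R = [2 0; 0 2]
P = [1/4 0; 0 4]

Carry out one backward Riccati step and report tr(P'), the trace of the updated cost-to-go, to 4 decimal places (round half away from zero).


11.3611

BᵀP = [0.2500 -16.0000; 0.2500 -16.0000]
S = R + BᵀPB = [2 0; 0 2] + [64.2500 64.2500; 64.2500 64.2500] = [66.2500 64.2500; 64.2500 66.2500]
BᵀPA = [-47.2500 16.0000; -47.2500 16.0000]
K = S⁻¹·BᵀPA = [-0.3621 0.1226; -0.3621 0.1226]
A−BK = [3.7241 -0.2452; 0.1034 -0.0192]
AᵀP(A−BK) = [4.0345 -0.4138; -0.4138 0.0766]
P' = Q + AᵀP(A−BK) = [9.0345 -3.4138; -3.4138 2.3266]
tr(P') = 11.3611


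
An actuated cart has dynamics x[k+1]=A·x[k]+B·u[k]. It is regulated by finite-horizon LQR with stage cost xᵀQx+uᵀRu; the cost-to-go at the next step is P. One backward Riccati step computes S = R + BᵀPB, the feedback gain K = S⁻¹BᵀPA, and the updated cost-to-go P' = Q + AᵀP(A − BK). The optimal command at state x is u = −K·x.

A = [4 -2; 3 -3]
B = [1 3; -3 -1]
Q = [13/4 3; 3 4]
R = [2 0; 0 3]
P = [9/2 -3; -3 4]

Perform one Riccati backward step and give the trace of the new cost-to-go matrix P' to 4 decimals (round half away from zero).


BᵀP = [13.5000 -15.0000; 16.5000 -13.0000]
S = R + BᵀPB = [2 0; 0 3] + [58.5000 55.5000; 55.5000 62.5000] = [60.5000 55.5000; 55.5000 65.5000]
BᵀPA = [9.0000 18.0000; 27.0000 6.0000]
K = S⁻¹·BᵀPA = [-1.0300 0.9586; 1.2850 -0.7207]
A−BK = [1.1751 -0.7966; 1.1949 -0.8448]
AᵀP(A−BK) = [10.5756 -7.1694; -7.1694 5.0686]
P' = Q + AᵀP(A−BK) = [13.8256 -4.1694; -4.1694 9.0686]
tr(P') = 22.8942

22.8942


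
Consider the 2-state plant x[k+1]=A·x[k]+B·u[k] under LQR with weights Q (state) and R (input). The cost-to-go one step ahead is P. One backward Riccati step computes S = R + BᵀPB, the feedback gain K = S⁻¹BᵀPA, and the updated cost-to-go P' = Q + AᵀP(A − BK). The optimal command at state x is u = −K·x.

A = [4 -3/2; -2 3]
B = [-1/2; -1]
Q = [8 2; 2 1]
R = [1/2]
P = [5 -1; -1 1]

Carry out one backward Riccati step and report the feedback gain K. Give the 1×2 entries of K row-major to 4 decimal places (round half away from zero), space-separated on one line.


BᵀP = [-1.5000 -0.5000]
S = R + BᵀPB = [1/2] + [1.2500] = [1.7500]
BᵀPA = [-5.0000 0.7500]
K = S⁻¹·BᵀPA = [-2.8571 0.4286]
A−BK = [2.5714 -1.2857; -4.8571 3.4286]
AᵀP(A−BK) = [85.7143 -48.8571; -48.8571 28.9286]
P' = Q + AᵀP(A−BK) = [93.7143 -46.8571; -46.8571 29.9286]
tr(P') = 123.6429

-2.8571 0.4286


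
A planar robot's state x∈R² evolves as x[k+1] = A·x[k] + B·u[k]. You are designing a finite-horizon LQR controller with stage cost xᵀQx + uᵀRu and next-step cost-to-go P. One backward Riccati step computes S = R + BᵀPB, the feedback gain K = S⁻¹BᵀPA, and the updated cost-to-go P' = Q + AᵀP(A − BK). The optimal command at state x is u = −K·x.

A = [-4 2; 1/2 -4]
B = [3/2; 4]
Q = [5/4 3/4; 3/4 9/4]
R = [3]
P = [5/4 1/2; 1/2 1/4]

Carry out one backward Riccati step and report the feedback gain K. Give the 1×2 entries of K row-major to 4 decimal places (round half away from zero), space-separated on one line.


BᵀP = [3.8750 1.7500]
S = R + BᵀPB = [3] + [12.8125] = [15.8125]
BᵀPA = [-14.6250 0.7500]
K = S⁻¹·BᵀPA = [-0.9249 0.0474]
A−BK = [-2.6126 1.9289; 4.1996 -4.1897]
AᵀP(A−BK) = [4.5358 -1.3063; -1.3063 0.9644]
P' = Q + AᵀP(A−BK) = [5.7858 -0.5563; -0.5563 3.2144]
tr(P') = 9.0002

-0.9249 0.0474


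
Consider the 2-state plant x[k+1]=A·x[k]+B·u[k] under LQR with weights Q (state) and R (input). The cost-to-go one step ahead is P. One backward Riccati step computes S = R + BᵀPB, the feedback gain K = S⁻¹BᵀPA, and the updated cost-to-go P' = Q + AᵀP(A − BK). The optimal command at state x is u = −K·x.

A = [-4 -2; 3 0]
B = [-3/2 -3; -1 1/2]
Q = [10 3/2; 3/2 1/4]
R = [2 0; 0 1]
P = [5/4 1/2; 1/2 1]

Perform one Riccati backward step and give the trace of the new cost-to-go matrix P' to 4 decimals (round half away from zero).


15.5733

BᵀP = [-2.3750 -1.7500; -3.5000 -1.0000]
S = R + BᵀPB = [2 0; 0 1] + [5.3125 6.2500; 6.2500 10.0000] = [7.3125 6.2500; 6.2500 11.0000]
BᵀPA = [4.2500 4.7500; 11.0000 7.0000]
K = S⁻¹·BᵀPA = [-0.5317 0.2054; 1.3021 0.5196]
A−BK = [-0.8912 -0.1329; 1.8172 -0.0544]
AᵀP(A−BK) = [4.9366 0.4109; 0.4109 0.3867]
P' = Q + AᵀP(A−BK) = [14.9366 1.9109; 1.9109 0.6367]
tr(P') = 15.5733


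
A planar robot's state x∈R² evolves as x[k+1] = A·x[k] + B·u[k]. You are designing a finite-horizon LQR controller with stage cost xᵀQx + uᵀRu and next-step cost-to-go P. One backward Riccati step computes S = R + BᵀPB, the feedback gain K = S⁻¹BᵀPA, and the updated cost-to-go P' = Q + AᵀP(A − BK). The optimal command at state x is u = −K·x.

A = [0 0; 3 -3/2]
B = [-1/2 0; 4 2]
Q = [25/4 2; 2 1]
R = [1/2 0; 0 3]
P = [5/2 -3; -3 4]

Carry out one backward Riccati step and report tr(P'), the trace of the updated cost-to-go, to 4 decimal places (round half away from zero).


7.5659

BᵀP = [-13.2500 17.5000; -6.0000 8.0000]
S = R + BᵀPB = [1/2 0; 0 3] + [76.6250 35.0000; 35.0000 16.0000] = [77.1250 35.0000; 35.0000 19.0000]
BᵀPA = [52.5000 -26.2500; 24.0000 -12.0000]
K = S⁻¹·BᵀPA = [0.6552 -0.3276; 0.0562 -0.0281]
A−BK = [0.3276 -0.1638; 0.2668 -0.1334]
AᵀP(A−BK) = [0.2527 -0.1264; -0.1264 0.0632]
P' = Q + AᵀP(A−BK) = [6.5027 1.8736; 1.8736 1.0632]
tr(P') = 7.5659


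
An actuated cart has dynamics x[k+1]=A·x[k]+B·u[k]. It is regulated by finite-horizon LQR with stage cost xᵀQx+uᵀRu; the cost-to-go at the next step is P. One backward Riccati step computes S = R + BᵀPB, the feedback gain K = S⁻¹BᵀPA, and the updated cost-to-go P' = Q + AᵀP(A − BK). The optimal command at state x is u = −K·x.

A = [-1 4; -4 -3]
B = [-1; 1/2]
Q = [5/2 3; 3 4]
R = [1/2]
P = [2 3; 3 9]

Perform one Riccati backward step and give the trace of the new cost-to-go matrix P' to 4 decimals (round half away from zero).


BᵀP = [-0.5000 1.5000]
S = R + BᵀPB = [1/2] + [1.2500] = [1.7500]
BᵀPA = [-5.5000 -6.5000]
K = S⁻¹·BᵀPA = [-3.1429 -3.7143]
A−BK = [-4.1429 0.2857; -2.4286 -1.1429]
AᵀP(A−BK) = [152.7143 40.5714; 40.5714 16.8571]
P' = Q + AᵀP(A−BK) = [155.2143 43.5714; 43.5714 20.8571]
tr(P') = 176.0714

176.0714


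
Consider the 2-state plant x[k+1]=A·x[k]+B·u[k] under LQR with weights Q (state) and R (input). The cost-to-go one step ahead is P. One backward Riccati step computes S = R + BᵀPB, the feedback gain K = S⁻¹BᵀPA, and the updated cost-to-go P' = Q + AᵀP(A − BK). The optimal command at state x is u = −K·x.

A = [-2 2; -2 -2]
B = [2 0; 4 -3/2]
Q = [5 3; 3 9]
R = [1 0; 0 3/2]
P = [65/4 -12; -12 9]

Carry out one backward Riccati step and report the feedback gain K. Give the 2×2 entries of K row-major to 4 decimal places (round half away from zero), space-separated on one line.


-0.1444 -0.9222 -0.5333 2.1333

BᵀP = [-15.5000 12.0000; 18.0000 -13.5000]
S = R + BᵀPB = [1 0; 0 3/2] + [17.0000 -18.0000; -18.0000 20.2500] = [18.0000 -18.0000; -18.0000 21.7500]
BᵀPA = [7.0000 -55.0000; -9.0000 63.0000]
K = S⁻¹·BᵀPA = [-0.1444 -0.9222; -0.5333 2.1333]
A−BK = [-1.7111 3.8444; -2.2222 4.8889]
AᵀP(A−BK) = [1.2111 -3.3444; -3.3444 11.8778]
P' = Q + AᵀP(A−BK) = [6.2111 -0.3444; -0.3444 20.8778]
tr(P') = 27.0889


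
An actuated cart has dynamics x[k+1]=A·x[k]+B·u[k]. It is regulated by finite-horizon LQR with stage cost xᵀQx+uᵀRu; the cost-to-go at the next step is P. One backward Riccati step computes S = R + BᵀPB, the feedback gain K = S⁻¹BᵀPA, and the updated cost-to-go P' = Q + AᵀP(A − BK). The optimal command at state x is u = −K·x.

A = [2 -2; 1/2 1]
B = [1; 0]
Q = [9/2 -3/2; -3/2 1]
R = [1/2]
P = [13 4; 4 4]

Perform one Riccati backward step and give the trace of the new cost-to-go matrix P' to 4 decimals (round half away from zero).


BᵀP = [13.0000 4.0000]
S = R + BᵀPB = [1/2] + [13.0000] = [13.5000]
BᵀPA = [28.0000 -22.0000]
K = S⁻¹·BᵀPA = [2.0741 -1.6296]
A−BK = [-0.0741 -0.3704; 0.5000 1.0000]
AᵀP(A−BK) = [2.9259 -0.3704; -0.3704 4.1481]
P' = Q + AᵀP(A−BK) = [7.4259 -1.8704; -1.8704 5.1481]
tr(P') = 12.5741

12.5741
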